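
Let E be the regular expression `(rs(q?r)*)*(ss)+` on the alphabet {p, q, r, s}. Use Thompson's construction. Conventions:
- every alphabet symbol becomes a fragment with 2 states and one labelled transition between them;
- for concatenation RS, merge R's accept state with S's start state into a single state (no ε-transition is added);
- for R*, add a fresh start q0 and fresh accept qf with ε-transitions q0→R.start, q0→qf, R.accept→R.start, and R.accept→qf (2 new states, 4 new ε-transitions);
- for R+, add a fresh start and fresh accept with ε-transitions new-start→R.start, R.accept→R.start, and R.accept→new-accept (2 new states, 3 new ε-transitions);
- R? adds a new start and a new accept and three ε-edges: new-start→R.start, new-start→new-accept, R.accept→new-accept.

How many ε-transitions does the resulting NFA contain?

By structural recursion:
Each of the 6 symbol leaves contributes 0 ε-transitions.
  q? = 3 ε-transitions
  q?r = 3 ε-transitions
  (q?r)* = 7 ε-transitions
  rs(q?r)* = 7 ε-transitions
  (rs(q?r)*)* = 11 ε-transitions
  ss = 0 ε-transitions
  (ss)+ = 3 ε-transitions
  (rs(q?r)*)*(ss)+ = 14 ε-transitions

14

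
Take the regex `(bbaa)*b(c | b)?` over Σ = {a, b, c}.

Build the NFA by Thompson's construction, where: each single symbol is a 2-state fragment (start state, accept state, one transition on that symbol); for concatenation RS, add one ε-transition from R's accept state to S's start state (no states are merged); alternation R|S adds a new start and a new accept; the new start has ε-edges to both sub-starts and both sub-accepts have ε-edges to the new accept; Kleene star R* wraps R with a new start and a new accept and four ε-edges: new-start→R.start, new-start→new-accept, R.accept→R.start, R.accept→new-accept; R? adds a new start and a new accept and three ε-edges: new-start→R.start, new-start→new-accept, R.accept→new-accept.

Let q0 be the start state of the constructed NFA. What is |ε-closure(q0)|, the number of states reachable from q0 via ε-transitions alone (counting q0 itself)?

Let C(F) = |ε-closure(F.start)| within fragment F, and note whether F accepts ε. Symbol fragments have C = 1 and do not accept ε. Then:
  bbaa — same as the first factor's closure: |closure| = 1
  (bbaa)* — new start has ε-edges to the inner start and to the new accept, so |closure| = 2 + 1 = 3
  c | b — new start ε-reaches every alternative's start; none of them accept ε, so the new accept is not reached: |closure| = 1 + 1 + 1 = 3
  (c | b)? — new start has ε-edges to the inner start and to the new accept, so |closure| = 2 + 3 = 5
  (bbaa)*b(c | b)? — |closure| = 3 + 1 = 4 (closure spills across the concat boundary because the left factor accepts ε)

4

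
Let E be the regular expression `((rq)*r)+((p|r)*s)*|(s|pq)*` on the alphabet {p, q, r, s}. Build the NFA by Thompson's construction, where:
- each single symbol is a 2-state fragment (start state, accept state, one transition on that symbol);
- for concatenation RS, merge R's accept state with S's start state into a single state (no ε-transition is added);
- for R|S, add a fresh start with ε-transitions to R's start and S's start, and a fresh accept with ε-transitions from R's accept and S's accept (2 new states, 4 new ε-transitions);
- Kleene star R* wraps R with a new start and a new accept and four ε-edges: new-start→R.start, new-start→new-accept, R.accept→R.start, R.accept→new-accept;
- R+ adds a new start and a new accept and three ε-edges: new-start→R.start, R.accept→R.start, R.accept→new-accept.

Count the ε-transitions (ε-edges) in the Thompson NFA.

Recursing over subexpressions:
Each of the 9 symbol leaves contributes 0 ε-transitions.
  rq — 0 ε-transitions
  (rq)* — 4 ε-transitions
  (rq)*r — 4 ε-transitions
  ((rq)*r)+ — 7 ε-transitions
  p|r — 4 ε-transitions
  (p|r)* — 8 ε-transitions
  (p|r)*s — 8 ε-transitions
  ((p|r)*s)* — 12 ε-transitions
  ((rq)*r)+((p|r)*s)* — 19 ε-transitions
  pq — 0 ε-transitions
  s|pq — 4 ε-transitions
  (s|pq)* — 8 ε-transitions
  ((rq)*r)+((p|r)*s)*|(s|pq)* — 31 ε-transitions

31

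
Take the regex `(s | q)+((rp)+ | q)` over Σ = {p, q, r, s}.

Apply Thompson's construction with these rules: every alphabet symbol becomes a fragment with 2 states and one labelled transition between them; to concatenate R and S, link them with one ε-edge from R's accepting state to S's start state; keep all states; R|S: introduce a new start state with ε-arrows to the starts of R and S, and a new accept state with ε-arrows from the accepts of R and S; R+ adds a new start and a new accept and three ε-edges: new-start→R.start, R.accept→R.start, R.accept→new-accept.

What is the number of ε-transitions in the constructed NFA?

16

By structural recursion:
Each of the 5 symbol leaves contributes 0 ε-transitions.
  s | q : 4 ε-transitions
  (s | q)+ : 7 ε-transitions
  rp : 1 ε-transition
  (rp)+ : 4 ε-transitions
  (rp)+ | q : 8 ε-transitions
  (s | q)+((rp)+ | q) : 16 ε-transitions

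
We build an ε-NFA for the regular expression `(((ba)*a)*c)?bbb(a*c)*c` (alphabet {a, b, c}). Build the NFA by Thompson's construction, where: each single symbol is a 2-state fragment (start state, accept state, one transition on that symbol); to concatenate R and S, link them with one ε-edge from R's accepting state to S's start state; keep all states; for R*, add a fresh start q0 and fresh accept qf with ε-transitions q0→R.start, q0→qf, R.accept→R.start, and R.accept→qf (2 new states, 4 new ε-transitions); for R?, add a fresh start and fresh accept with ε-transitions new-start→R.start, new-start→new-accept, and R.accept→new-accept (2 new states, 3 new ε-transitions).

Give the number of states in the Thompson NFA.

30

By structural recursion:
Each of the 10 symbol leaves contributes a 2-state fragment.
  ba → 4 states
  (ba)* → 6 states
  (ba)*a → 8 states
  ((ba)*a)* → 10 states
  ((ba)*a)*c → 12 states
  (((ba)*a)*c)? → 14 states
  a* → 4 states
  a*c → 6 states
  (a*c)* → 8 states
  (((ba)*a)*c)?bbb(a*c)*c → 30 states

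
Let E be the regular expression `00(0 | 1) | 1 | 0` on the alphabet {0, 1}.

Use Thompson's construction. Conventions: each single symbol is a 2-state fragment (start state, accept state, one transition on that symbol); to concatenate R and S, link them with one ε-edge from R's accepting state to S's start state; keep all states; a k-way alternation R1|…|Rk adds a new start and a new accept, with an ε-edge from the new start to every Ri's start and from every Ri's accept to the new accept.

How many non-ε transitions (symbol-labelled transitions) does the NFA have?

6

Building bottom-up:
Each of the 6 symbol leaves contributes exactly 1 symbol transition.
  0 | 1 → 2 symbol transitions
  00(0 | 1) → 4 symbol transitions
  00(0 | 1) | 1 | 0 → 6 symbol transitions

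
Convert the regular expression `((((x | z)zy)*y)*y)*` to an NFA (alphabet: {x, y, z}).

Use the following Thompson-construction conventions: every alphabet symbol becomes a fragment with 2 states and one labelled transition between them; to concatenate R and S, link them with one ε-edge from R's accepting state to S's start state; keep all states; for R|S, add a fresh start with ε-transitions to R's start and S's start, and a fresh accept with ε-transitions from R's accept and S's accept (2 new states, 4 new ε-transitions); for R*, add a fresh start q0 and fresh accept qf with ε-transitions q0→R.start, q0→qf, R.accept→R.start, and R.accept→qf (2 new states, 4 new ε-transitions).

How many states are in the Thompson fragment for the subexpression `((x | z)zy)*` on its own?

Fragment for `((x | z)zy)*`:
Each of the 4 symbol leaves contributes a 2-state fragment.
  x | z = 6 states
  (x | z)zy = 10 states
  ((x | z)zy)* = 12 states

12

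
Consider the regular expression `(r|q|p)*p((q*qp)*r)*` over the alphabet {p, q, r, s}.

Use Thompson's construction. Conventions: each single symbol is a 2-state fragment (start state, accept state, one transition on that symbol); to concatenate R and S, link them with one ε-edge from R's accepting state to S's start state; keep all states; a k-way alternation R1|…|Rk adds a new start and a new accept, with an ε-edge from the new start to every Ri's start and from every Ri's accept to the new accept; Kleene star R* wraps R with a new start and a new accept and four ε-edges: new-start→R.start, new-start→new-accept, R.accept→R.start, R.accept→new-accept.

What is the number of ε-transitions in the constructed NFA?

By structural recursion:
Each of the 8 symbol leaves contributes 0 ε-transitions.
  r|q|p = 6 ε-transitions
  (r|q|p)* = 10 ε-transitions
  q* = 4 ε-transitions
  q*qp = 6 ε-transitions
  (q*qp)* = 10 ε-transitions
  (q*qp)*r = 11 ε-transitions
  ((q*qp)*r)* = 15 ε-transitions
  (r|q|p)*p((q*qp)*r)* = 27 ε-transitions

27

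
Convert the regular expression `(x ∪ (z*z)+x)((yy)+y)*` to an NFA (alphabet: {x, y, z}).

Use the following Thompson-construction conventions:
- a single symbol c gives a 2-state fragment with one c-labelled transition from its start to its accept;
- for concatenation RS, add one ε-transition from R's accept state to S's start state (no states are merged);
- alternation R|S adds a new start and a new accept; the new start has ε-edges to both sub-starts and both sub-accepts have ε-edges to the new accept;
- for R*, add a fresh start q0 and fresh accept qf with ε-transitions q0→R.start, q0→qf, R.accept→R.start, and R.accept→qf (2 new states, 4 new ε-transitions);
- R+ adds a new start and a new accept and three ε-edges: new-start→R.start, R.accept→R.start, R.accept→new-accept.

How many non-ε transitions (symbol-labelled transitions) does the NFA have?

Recursing over subexpressions:
Each of the 7 symbol leaves contributes exactly 1 symbol transition.
  z* = 1 symbol transition
  z*z = 2 symbol transitions
  (z*z)+ = 2 symbol transitions
  (z*z)+x = 3 symbol transitions
  x ∪ (z*z)+x = 4 symbol transitions
  yy = 2 symbol transitions
  (yy)+ = 2 symbol transitions
  (yy)+y = 3 symbol transitions
  ((yy)+y)* = 3 symbol transitions
  (x ∪ (z*z)+x)((yy)+y)* = 7 symbol transitions

7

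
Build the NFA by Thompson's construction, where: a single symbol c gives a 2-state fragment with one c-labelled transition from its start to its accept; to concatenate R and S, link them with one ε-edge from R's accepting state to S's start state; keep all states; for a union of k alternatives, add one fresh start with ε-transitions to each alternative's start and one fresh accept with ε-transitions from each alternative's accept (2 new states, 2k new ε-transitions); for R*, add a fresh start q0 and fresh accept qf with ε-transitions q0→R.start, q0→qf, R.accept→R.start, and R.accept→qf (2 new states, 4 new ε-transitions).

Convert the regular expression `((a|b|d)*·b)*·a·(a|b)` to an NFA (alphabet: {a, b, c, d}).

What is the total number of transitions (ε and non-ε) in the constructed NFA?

28

Per subexpression:
Each of the 7 symbol leaves contributes 1 transition (1 symbol, 0 ε).
  a|b|d — 9 transitions (3 symbol, 6 ε)
  (a|b|d)* — 13 transitions (3 symbol, 10 ε)
  (a|b|d)*·b — 15 transitions (4 symbol, 11 ε)
  ((a|b|d)*·b)* — 19 transitions (4 symbol, 15 ε)
  a|b — 6 transitions (2 symbol, 4 ε)
  ((a|b|d)*·b)*·a·(a|b) — 28 transitions (7 symbol, 21 ε)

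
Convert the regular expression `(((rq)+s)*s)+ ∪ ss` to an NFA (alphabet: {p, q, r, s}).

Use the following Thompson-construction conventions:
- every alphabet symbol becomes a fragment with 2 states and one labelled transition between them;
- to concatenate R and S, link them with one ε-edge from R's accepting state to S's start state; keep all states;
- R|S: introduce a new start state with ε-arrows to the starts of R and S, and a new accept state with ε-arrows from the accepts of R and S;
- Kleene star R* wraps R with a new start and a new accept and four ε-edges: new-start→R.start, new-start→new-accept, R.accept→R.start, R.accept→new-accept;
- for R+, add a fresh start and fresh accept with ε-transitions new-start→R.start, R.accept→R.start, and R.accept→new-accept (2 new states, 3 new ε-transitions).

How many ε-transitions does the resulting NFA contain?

By structural recursion:
Each of the 6 symbol leaves contributes 0 ε-transitions.
  rq = 1 ε-transition
  (rq)+ = 4 ε-transitions
  (rq)+s = 5 ε-transitions
  ((rq)+s)* = 9 ε-transitions
  ((rq)+s)*s = 10 ε-transitions
  (((rq)+s)*s)+ = 13 ε-transitions
  ss = 1 ε-transition
  (((rq)+s)*s)+ ∪ ss = 18 ε-transitions

18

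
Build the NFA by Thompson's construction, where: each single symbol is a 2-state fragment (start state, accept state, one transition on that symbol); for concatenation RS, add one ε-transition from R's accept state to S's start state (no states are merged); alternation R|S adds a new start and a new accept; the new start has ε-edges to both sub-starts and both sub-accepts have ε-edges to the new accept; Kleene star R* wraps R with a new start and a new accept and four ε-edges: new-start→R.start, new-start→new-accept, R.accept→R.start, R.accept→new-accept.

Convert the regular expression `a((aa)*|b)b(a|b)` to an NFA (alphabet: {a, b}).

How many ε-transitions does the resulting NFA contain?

Per subexpression:
Each of the 7 symbol leaves contributes 0 ε-transitions.
  aa = 1 ε-transition
  (aa)* = 5 ε-transitions
  (aa)*|b = 9 ε-transitions
  a|b = 4 ε-transitions
  a((aa)*|b)b(a|b) = 16 ε-transitions

16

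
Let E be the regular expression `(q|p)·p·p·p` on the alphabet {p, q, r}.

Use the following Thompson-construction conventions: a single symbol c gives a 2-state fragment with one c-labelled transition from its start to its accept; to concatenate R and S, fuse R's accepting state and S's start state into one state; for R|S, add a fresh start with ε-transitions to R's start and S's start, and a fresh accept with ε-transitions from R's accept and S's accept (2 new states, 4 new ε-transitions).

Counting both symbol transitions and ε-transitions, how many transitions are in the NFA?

Bottom-up over the parse tree:
Each of the 5 symbol leaves contributes 1 transition (1 symbol, 0 ε).
  q|p : 6 transitions (2 symbol, 4 ε)
  (q|p)·p·p·p : 9 transitions (5 symbol, 4 ε)

9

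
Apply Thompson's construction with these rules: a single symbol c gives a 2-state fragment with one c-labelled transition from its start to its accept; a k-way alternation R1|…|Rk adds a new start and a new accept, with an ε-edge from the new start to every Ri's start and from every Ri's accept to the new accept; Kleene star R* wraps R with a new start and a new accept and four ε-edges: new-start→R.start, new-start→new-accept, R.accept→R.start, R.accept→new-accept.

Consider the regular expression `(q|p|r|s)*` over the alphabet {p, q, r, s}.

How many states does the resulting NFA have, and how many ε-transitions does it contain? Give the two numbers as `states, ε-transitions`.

12, 12

Recursing over subexpressions:
Each of the 4 symbol leaves contributes 2 states and 0 ε-transitions.
  q|p|r|s → 10 states, 8 ε-transitions
  (q|p|r|s)* → 12 states, 12 ε-transitions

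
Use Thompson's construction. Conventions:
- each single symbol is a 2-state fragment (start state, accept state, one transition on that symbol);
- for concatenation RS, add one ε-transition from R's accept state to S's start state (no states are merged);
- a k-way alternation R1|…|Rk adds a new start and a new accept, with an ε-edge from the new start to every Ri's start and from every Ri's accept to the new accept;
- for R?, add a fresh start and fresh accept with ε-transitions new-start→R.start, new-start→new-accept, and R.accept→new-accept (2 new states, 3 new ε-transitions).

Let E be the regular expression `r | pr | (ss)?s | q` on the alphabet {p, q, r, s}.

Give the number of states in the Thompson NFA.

18

Bottom-up over the parse tree:
Each of the 7 symbol leaves contributes a 2-state fragment.
  pr : 4 states
  ss : 4 states
  (ss)? : 6 states
  (ss)?s : 8 states
  r | pr | (ss)?s | q : 18 states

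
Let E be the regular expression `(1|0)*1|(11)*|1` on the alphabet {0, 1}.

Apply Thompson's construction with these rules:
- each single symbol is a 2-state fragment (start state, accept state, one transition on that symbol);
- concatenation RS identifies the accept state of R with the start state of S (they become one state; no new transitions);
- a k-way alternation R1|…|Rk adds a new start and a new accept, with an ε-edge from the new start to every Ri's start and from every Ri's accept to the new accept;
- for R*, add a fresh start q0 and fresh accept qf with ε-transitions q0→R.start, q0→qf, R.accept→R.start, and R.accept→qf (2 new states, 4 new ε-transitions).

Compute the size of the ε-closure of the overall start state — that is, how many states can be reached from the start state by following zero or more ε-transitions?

Compute the ε-closure size of each fragment's start state recursively; a symbol fragment's start has no outgoing ε-edge, so its closure is just itself (size 1).
  1|0 — |ε-closure| = 1 + 1 + 1 = 3 (the new accept is not ε-reachable since no branch accepts ε)
  (1|0)* — the star's fresh start ε-reaches both the body's start and the fresh accept: |ε-closure| = 2 + 3 = 5
  (1|0)*1 — |ε-closure| = 5 + (1−1) = 5 (closure spills across the concat boundary because the left factor accepts ε)
  11 — |ε-closure| equals the left operand's closure size = 1 (its accept is not ε-reachable, so the closure stops there)
  (11)* — |ε-closure| = 1 (new start) + 1 (body) + 1 (new accept) = 3
  (1|0)*1|(11)*|1 — new start ε-reaches every alternative's start; at least one alternative accepts ε, so the union's new accept is reached too: |ε-closure| = 1 + 5 + 3 + 1 + 1 = 11

11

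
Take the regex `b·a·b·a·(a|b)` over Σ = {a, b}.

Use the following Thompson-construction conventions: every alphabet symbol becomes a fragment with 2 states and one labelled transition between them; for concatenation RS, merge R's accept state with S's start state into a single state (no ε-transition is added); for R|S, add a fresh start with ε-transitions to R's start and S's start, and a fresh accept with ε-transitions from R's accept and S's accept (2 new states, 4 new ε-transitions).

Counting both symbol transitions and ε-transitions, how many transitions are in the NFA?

10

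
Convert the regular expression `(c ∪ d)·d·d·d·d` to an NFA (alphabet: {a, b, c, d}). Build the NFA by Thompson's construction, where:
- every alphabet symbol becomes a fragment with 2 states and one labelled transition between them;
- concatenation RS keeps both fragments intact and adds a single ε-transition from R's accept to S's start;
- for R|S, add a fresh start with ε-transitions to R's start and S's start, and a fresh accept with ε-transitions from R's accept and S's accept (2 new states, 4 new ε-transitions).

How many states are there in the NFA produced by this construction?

Per subexpression:
Each of the 6 symbol leaves contributes a 2-state fragment.
  c ∪ d → 6 states
  (c ∪ d)·d·d·d·d → 14 states

14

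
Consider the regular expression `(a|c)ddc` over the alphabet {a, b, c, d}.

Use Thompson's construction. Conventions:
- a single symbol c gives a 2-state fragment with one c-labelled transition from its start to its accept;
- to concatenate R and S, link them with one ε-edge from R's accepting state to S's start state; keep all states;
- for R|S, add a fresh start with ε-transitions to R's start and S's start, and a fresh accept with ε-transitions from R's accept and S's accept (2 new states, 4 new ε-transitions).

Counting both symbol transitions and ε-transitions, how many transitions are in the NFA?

Bottom-up over the parse tree:
Each of the 5 symbol leaves contributes 1 transition (1 symbol, 0 ε).
  a|c — 6 transitions (2 symbol, 4 ε)
  (a|c)ddc — 12 transitions (5 symbol, 7 ε)

12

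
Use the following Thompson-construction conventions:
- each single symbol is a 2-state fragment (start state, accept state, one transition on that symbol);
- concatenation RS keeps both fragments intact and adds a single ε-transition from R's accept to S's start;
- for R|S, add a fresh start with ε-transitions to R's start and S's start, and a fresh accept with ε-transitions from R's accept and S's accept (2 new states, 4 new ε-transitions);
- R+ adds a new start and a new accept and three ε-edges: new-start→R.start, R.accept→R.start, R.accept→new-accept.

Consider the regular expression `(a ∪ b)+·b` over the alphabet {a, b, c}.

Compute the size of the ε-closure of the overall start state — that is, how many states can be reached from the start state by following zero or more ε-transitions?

4

Work bottom-up. For each fragment F, track |ε-closure(F.start)| and whether F's accept lies in that closure (i.e. whether F accepts ε). A single-symbol fragment has closure size 1 and does not accept ε.
  a ∪ b → new start ε-reaches every alternative's start; none of them accept ε, so the new accept is not reached: |ε-closure| = 1 + 1 + 1 = 3
  (a ∪ b)+ → new start ε-reaches only the body's start; the new accept needs a symbol first: |ε-closure| = 1 + 3 = 4
  (a ∪ b)+·b → |ε-closure| equals the left operand's closure size = 4 (its accept is not ε-reachable, so the closure stops there)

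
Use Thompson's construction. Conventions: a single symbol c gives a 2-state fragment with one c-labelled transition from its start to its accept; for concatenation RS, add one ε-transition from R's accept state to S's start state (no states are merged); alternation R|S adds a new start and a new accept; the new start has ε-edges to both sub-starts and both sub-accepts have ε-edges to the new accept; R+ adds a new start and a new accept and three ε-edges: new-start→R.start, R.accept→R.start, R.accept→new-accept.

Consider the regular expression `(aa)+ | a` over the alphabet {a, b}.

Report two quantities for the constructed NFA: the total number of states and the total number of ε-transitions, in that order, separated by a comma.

Building bottom-up:
Each of the 3 symbol leaves contributes 2 states and 0 ε-transitions.
  aa → 4 states, 1 ε-transition
  (aa)+ → 6 states, 4 ε-transitions
  (aa)+ | a → 10 states, 8 ε-transitions

10, 8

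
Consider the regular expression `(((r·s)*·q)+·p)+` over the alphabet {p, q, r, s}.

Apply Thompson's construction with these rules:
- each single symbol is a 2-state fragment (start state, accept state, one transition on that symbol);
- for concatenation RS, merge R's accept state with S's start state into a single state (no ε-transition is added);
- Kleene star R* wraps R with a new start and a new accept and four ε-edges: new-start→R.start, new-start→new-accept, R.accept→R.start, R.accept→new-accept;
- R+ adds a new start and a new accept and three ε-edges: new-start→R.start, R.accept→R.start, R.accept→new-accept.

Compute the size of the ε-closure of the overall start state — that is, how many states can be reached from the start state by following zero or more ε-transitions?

5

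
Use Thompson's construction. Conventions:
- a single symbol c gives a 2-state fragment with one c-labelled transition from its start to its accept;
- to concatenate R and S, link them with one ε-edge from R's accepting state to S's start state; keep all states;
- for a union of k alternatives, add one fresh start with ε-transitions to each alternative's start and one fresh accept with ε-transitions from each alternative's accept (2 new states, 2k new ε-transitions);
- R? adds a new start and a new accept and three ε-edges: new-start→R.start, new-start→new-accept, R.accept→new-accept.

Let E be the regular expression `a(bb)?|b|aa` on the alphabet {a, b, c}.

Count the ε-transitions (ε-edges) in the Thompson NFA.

12

Bottom-up over the parse tree:
Each of the 6 symbol leaves contributes 0 ε-transitions.
  bb : 1 ε-transition
  (bb)? : 4 ε-transitions
  a(bb)? : 5 ε-transitions
  aa : 1 ε-transition
  a(bb)?|b|aa : 12 ε-transitions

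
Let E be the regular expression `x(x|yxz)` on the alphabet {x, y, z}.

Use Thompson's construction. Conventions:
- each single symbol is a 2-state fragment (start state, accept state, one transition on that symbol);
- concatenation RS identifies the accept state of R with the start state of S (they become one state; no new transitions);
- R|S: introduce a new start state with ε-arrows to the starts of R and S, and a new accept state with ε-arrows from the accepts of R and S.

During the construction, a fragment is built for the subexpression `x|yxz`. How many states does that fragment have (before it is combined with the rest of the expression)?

8

Fragment for `x|yxz`:
Each of the 4 symbol leaves contributes a 2-state fragment.
  yxz = 4 states
  x|yxz = 8 states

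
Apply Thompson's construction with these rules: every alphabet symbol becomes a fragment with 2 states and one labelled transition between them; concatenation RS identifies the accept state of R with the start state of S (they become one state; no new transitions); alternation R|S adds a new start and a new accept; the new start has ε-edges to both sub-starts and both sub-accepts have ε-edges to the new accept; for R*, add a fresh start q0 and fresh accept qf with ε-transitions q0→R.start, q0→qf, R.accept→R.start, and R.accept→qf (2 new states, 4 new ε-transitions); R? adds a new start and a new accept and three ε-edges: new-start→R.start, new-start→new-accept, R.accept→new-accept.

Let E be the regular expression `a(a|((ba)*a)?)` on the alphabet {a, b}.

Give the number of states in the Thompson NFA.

Recursing over subexpressions:
Each of the 5 symbol leaves contributes a 2-state fragment.
  ba → 3 states
  (ba)* → 5 states
  (ba)*a → 6 states
  ((ba)*a)? → 8 states
  a|((ba)*a)? → 12 states
  a(a|((ba)*a)?) → 13 states

13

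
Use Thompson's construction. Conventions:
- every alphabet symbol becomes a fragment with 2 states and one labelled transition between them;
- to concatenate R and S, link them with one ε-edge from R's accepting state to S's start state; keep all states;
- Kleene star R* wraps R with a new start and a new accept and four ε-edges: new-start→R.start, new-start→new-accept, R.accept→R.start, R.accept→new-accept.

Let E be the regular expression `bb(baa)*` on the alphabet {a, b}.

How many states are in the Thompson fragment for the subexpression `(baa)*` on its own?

8

Fragment for `(baa)*`:
Each of the 3 symbol leaves contributes a 2-state fragment.
  baa : 6 states
  (baa)* : 8 states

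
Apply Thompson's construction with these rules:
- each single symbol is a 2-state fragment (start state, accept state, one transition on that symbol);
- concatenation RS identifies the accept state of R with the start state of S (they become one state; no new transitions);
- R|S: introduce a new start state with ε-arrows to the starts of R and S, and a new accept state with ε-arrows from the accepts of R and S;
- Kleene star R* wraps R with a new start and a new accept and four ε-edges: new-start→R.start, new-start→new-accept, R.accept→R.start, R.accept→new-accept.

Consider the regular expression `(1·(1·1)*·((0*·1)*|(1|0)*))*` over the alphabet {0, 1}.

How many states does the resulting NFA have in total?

Bottom-up over the parse tree:
Each of the 7 symbol leaves contributes a 2-state fragment.
  1·1 : 3 states
  (1·1)* : 5 states
  0* : 4 states
  0*·1 : 5 states
  (0*·1)* : 7 states
  1|0 : 6 states
  (1|0)* : 8 states
  (0*·1)*|(1|0)* : 17 states
  1·(1·1)*·((0*·1)*|(1|0)*) : 22 states
  (1·(1·1)*·((0*·1)*|(1|0)*))* : 24 states

24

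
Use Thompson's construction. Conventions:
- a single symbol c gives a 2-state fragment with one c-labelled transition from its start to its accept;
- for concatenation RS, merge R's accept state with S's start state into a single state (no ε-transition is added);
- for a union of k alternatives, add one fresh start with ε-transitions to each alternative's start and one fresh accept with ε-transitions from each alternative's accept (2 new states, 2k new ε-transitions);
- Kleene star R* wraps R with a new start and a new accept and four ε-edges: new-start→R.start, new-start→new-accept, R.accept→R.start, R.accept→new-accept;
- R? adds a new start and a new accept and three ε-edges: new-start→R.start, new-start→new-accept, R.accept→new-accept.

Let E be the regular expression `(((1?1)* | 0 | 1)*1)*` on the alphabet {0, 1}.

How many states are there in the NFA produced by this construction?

Recursing over subexpressions:
Each of the 5 symbol leaves contributes a 2-state fragment.
  1? — 4 states
  1?1 — 5 states
  (1?1)* — 7 states
  (1?1)* | 0 | 1 — 13 states
  ((1?1)* | 0 | 1)* — 15 states
  ((1?1)* | 0 | 1)*1 — 16 states
  (((1?1)* | 0 | 1)*1)* — 18 states

18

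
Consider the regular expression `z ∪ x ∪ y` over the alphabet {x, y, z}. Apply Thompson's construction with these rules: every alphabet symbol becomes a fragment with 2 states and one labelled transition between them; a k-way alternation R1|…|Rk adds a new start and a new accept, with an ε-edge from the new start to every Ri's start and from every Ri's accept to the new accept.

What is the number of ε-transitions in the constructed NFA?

Bottom-up over the parse tree:
Each of the 3 symbol leaves contributes 0 ε-transitions.
  z ∪ x ∪ y → 6 ε-transitions

6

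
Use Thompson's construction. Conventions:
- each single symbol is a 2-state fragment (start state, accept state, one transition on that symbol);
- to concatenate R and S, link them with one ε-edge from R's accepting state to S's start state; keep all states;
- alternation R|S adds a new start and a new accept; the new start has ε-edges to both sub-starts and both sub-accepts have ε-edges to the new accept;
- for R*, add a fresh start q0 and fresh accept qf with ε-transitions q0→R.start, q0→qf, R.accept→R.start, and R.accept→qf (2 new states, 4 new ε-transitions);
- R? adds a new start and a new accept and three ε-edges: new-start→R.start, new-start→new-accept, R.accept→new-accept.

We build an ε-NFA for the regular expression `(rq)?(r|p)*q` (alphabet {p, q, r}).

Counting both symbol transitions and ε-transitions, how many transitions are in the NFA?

Building bottom-up:
Each of the 5 symbol leaves contributes 1 transition (1 symbol, 0 ε).
  rq — 3 transitions (2 symbol, 1 ε)
  (rq)? — 6 transitions (2 symbol, 4 ε)
  r|p — 6 transitions (2 symbol, 4 ε)
  (r|p)* — 10 transitions (2 symbol, 8 ε)
  (rq)?(r|p)*q — 19 transitions (5 symbol, 14 ε)

19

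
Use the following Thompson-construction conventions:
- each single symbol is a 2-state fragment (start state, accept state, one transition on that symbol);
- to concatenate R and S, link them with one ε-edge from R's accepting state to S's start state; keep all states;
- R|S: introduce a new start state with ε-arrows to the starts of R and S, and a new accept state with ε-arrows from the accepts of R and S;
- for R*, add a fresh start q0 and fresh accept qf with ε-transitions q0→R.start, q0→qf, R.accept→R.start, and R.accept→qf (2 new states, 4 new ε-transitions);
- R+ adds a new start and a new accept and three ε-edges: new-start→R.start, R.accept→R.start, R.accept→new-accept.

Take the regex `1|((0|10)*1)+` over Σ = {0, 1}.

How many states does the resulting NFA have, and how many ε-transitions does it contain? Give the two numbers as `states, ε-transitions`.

18, 17

Per subexpression:
Each of the 5 symbol leaves contributes 2 states and 0 ε-transitions.
  10 : 4 states, 1 ε-transition
  0|10 : 8 states, 5 ε-transitions
  (0|10)* : 10 states, 9 ε-transitions
  (0|10)*1 : 12 states, 10 ε-transitions
  ((0|10)*1)+ : 14 states, 13 ε-transitions
  1|((0|10)*1)+ : 18 states, 17 ε-transitions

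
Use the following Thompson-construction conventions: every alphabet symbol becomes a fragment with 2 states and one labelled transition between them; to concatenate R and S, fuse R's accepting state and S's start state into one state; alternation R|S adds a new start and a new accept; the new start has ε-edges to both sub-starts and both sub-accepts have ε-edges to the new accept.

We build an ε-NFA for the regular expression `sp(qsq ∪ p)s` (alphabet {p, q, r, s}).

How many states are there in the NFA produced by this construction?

11

Building bottom-up:
Each of the 7 symbol leaves contributes a 2-state fragment.
  qsq : 4 states
  qsq ∪ p : 8 states
  sp(qsq ∪ p)s : 11 states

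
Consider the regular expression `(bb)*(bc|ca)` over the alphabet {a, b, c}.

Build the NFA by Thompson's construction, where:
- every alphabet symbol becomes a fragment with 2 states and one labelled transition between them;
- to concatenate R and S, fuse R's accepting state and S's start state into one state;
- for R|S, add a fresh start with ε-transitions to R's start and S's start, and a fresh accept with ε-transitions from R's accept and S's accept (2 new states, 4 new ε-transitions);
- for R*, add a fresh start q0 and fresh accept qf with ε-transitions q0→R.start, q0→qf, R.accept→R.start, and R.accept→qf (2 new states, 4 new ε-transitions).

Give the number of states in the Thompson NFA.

Recursing over subexpressions:
Each of the 6 symbol leaves contributes a 2-state fragment.
  bb → 3 states
  (bb)* → 5 states
  bc → 3 states
  ca → 3 states
  bc|ca → 8 states
  (bb)*(bc|ca) → 12 states

12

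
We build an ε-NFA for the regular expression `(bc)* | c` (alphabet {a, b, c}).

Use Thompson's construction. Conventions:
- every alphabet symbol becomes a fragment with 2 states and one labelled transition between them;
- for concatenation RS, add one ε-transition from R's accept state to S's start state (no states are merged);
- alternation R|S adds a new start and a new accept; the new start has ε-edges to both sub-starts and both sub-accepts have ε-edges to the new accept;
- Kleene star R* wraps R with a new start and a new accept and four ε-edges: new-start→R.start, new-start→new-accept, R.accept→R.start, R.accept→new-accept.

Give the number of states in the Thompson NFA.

10

By structural recursion:
Each of the 3 symbol leaves contributes a 2-state fragment.
  bc — 4 states
  (bc)* — 6 states
  (bc)* | c — 10 states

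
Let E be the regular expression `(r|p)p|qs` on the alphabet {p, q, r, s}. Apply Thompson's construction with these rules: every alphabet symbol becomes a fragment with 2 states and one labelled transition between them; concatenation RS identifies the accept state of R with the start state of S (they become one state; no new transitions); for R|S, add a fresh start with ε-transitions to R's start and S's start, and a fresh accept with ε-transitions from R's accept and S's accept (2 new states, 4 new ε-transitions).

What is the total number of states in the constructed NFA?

Bottom-up over the parse tree:
Each of the 5 symbol leaves contributes a 2-state fragment.
  r|p — 6 states
  (r|p)p — 7 states
  qs — 3 states
  (r|p)p|qs — 12 states

12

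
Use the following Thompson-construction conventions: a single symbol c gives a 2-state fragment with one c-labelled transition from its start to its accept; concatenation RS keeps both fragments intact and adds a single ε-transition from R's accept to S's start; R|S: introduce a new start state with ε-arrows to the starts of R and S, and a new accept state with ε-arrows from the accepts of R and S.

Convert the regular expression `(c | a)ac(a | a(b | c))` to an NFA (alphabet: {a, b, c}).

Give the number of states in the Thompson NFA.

22

Bottom-up over the parse tree:
Each of the 8 symbol leaves contributes a 2-state fragment.
  c | a : 6 states
  b | c : 6 states
  a(b | c) : 8 states
  a | a(b | c) : 12 states
  (c | a)ac(a | a(b | c)) : 22 states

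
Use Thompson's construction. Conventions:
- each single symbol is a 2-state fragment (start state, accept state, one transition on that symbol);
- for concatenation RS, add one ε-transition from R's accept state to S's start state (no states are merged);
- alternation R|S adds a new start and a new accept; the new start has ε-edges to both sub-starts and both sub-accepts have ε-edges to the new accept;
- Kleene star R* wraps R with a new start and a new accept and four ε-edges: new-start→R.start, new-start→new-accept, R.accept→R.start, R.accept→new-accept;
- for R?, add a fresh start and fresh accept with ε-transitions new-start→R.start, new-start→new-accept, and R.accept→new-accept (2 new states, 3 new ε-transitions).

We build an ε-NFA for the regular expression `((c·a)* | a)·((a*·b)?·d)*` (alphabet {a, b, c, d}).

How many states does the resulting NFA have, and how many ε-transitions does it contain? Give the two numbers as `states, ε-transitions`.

Per subexpression:
Each of the 6 symbol leaves contributes 2 states and 0 ε-transitions.
  c·a → 4 states, 1 ε-transition
  (c·a)* → 6 states, 5 ε-transitions
  (c·a)* | a → 10 states, 9 ε-transitions
  a* → 4 states, 4 ε-transitions
  a*·b → 6 states, 5 ε-transitions
  (a*·b)? → 8 states, 8 ε-transitions
  (a*·b)?·d → 10 states, 9 ε-transitions
  ((a*·b)?·d)* → 12 states, 13 ε-transitions
  ((c·a)* | a)·((a*·b)?·d)* → 22 states, 23 ε-transitions

22, 23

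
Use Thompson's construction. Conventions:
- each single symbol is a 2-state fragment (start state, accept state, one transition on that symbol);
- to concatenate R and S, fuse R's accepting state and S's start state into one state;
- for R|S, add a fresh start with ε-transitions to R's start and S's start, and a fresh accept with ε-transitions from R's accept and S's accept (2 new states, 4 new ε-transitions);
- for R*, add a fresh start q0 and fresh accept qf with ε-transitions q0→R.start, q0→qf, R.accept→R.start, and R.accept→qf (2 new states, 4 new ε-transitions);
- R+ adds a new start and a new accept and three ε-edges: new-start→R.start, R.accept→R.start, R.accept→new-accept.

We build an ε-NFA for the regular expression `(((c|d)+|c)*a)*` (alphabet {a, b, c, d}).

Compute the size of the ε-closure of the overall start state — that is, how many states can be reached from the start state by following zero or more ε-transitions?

10

Work bottom-up. For each fragment F, track |ε-closure(F.start)| and whether F's accept lies in that closure (i.e. whether F accepts ε). A single-symbol fragment has closure size 1 and does not accept ε.
  c|d → |closure| = 1 + 1 + 1 = 3 (the new accept is not ε-reachable since no branch accepts ε)
  (c|d)+ → |closure| = 1 + 3 = 4 (the body doesn't accept ε, so the new accept is not reached)
  (c|d)+|c → new start ε-reaches every alternative's start; none of them accept ε, so the new accept is not reached: |closure| = 1 + 4 + 1 = 6
  ((c|d)+|c)* → new start has ε-edges to the inner start and to the new accept, so |closure| = 2 + 6 = 8
  ((c|d)+|c)*a → the left operand accepts ε, so the closure extends into the next operand (the shared merged state is already counted); |closure| = 8 + (1−1) = 8
  (((c|d)+|c)*a)* → the star's fresh start ε-reaches both the body's start and the fresh accept: |closure| = 2 + 8 = 10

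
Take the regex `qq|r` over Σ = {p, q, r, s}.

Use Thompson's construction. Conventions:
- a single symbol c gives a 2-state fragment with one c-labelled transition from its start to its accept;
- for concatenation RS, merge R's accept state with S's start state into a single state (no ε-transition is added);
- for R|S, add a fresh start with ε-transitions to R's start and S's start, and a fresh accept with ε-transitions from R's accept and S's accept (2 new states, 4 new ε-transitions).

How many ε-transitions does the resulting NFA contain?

4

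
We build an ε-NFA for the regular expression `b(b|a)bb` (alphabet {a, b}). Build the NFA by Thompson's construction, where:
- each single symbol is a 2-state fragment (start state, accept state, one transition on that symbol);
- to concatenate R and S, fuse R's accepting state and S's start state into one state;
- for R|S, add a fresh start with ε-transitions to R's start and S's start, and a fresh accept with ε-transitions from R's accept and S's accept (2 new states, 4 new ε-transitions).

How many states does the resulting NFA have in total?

9

By structural recursion:
Each of the 5 symbol leaves contributes a 2-state fragment.
  b|a → 6 states
  b(b|a)bb → 9 states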